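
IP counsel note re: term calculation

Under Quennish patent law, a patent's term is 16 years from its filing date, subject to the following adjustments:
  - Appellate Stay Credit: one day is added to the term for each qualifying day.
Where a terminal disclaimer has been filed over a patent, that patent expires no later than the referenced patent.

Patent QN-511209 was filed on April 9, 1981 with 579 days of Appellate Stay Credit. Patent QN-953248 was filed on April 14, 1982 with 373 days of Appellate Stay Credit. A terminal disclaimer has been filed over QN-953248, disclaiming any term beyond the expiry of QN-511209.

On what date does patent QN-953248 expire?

1998-11-09

Natural term of QN-953248:
  Base: filing + 16 years → 14 April 1998.
  Appellate Stay Credit: +373 days → 22 April 1999.
Expiry of referenced patent QN-511209:
  Base: filing + 16 years → 9 April 1997.
  Appellate Stay Credit: +579 days → 9 November 1998.
Terminal disclaimer: QN-953248 expires on the earlier of 22 April 1999 and 9 November 1998.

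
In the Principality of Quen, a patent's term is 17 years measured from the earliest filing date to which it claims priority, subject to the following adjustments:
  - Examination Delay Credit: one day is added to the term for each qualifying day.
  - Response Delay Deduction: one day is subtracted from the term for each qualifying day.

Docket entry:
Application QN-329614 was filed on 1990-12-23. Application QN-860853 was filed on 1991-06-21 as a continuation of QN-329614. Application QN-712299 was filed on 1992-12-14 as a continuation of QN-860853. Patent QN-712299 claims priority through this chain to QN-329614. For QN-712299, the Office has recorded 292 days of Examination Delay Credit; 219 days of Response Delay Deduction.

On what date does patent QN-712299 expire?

March 5, 2008

Earliest priority filing: 23 December 1990.
Base term: 23 December 1990 + 17 years → 23 December 2007.
Examination Delay Credit: +292 days → 10 October 2008.
Response Delay Deduction: −219 days → 5 March 2008.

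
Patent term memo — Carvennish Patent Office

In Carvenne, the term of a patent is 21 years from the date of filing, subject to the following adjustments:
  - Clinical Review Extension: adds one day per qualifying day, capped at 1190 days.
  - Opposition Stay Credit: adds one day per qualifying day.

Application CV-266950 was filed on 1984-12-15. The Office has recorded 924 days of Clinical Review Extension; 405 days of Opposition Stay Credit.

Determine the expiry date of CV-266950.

Base term: filing date + 21 years → 15 December 2005.
Clinical Review Extension: 924 days (within the 1190-day cap) → +924 days → 26 June 2008.
Opposition Stay Credit: +405 days → 5 August 2009.

2009-08-05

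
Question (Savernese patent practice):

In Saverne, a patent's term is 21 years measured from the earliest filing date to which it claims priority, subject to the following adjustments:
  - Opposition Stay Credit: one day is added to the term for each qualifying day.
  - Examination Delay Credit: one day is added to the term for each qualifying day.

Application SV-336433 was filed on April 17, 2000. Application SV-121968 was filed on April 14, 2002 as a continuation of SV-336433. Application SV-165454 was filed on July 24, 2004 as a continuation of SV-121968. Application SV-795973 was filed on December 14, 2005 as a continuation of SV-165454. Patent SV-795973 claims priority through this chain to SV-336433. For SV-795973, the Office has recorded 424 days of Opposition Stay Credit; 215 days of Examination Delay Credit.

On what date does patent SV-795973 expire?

Earliest priority filing: 17 April 2000.
Base term: 17 April 2000 + 21 years → 17 April 2021.
Opposition Stay Credit: +424 days → 15 June 2022.
Examination Delay Credit: +215 days → 16 January 2023.

2023-01-16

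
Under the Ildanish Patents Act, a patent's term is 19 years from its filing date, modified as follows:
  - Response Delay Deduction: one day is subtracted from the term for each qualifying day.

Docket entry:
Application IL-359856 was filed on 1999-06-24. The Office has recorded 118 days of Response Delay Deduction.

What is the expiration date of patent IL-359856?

Base term: filing date + 19 years → 24 June 2018.
Response Delay Deduction: −118 days → 26 February 2018.

February 26, 2018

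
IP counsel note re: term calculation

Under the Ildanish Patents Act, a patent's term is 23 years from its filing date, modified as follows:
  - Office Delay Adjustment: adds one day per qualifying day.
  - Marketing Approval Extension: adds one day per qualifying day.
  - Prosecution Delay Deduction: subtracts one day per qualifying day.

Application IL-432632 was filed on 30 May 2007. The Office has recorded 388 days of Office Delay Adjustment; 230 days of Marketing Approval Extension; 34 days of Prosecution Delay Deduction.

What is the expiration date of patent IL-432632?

Base term: filing date + 23 years → 30 May 2030.
Office Delay Adjustment: +388 days → 22 June 2031.
Marketing Approval Extension: +230 days → 7 February 2032.
Prosecution Delay Deduction: −34 days → 4 January 2032.

January 4, 2032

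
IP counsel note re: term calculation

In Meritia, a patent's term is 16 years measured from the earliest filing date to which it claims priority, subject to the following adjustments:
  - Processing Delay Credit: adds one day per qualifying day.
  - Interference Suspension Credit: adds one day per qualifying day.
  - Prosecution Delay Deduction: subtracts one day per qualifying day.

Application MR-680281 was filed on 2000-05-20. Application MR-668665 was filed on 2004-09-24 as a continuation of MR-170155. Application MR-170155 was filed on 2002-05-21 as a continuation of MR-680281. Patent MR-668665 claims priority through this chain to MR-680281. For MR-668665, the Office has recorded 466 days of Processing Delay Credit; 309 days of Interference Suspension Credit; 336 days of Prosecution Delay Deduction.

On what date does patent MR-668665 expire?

2017-08-02

Earliest priority filing: 20 May 2000.
Base term: 20 May 2000 + 16 years → 20 May 2016.
Processing Delay Credit: +466 days → 29 August 2017.
Interference Suspension Credit: +309 days → 4 July 2018.
Prosecution Delay Deduction: −336 days → 2 August 2017.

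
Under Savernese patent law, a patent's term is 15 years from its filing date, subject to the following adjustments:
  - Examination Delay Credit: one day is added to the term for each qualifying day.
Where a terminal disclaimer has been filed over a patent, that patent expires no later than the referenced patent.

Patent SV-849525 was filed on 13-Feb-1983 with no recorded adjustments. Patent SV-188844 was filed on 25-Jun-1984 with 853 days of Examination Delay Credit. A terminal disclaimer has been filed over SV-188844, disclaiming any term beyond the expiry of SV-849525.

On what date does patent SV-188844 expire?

1998-02-13

Natural term of SV-188844:
  Base: filing + 15 years → 25 June 1999.
  Examination Delay Credit: +853 days → 25 October 2001.
Expiry of referenced patent SV-849525:
  Base: filing + 15 years → 13 February 1998.
Terminal disclaimer: SV-188844 expires on the earlier of 25 October 2001 and 13 February 1998.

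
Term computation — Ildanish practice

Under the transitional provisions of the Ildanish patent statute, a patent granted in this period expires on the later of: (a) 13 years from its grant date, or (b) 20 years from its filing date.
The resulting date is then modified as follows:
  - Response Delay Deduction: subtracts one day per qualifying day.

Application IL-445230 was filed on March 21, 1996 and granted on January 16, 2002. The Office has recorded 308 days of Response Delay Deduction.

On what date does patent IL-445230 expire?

May 18, 2015

(a) grant + 13 years → 16 January 2015.
(b) filing + 20 years → 21 March 2016.
Later of the two: 21 March 2016.
Response Delay Deduction: −308 days → 18 May 2015.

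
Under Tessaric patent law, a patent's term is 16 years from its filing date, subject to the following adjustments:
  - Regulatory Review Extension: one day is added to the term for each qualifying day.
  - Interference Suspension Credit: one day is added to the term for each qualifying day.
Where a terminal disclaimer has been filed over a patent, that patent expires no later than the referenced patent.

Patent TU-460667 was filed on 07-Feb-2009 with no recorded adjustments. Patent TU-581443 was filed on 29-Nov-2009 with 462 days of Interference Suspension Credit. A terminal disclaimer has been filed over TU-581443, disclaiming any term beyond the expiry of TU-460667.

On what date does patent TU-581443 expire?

February 7, 2025

Natural term of TU-581443:
  Base: filing + 16 years → 29 November 2025.
  Interference Suspension Credit: +462 days → 6 March 2027.
Expiry of referenced patent TU-460667:
  Base: filing + 16 years → 7 February 2025.
Terminal disclaimer: TU-581443 expires on the earlier of 6 March 2027 and 7 February 2025.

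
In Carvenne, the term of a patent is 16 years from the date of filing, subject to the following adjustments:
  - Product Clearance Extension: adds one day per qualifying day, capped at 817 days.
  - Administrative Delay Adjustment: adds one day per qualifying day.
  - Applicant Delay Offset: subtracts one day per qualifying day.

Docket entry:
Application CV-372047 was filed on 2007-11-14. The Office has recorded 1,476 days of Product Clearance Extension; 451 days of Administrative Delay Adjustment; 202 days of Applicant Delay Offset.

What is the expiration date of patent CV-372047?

Base term: filing date + 16 years → 14 November 2023.
Product Clearance Extension: 1476 days claimed exceeds the 817-day cap, so +817 days → 8 February 2026.
Administrative Delay Adjustment: +451 days → 5 May 2027.
Applicant Delay Offset: −202 days → 15 October 2026.

October 15, 2026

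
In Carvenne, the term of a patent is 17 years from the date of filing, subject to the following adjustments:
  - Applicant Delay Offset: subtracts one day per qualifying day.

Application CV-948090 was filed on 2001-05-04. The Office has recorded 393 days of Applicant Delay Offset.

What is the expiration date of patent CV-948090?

2017-04-06

Base term: filing date + 17 years → 4 May 2018.
Applicant Delay Offset: −393 days → 6 April 2017.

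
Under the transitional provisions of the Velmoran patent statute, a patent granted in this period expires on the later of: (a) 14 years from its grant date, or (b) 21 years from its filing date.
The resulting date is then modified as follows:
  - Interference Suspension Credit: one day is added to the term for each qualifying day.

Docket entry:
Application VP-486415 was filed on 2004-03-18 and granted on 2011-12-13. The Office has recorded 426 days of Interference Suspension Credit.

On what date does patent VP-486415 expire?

2027-02-12

(a) grant + 14 years → 13 December 2025.
(b) filing + 21 years → 18 March 2025.
Later of the two: 13 December 2025.
Interference Suspension Credit: +426 days → 12 February 2027.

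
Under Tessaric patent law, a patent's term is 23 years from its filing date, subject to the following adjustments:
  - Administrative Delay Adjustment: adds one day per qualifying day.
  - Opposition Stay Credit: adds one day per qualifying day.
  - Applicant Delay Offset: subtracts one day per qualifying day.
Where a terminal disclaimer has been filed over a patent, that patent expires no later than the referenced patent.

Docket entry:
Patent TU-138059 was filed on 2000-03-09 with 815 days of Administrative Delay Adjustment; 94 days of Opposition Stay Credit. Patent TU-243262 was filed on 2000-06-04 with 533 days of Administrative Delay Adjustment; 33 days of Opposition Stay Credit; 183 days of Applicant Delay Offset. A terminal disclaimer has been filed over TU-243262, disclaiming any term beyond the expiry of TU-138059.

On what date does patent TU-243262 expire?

Natural term of TU-243262:
  Base: filing + 23 years → 4 June 2023.
  Administrative Delay Adjustment: +533 days → 18 November 2024.
  Opposition Stay Credit: +33 days → 21 December 2024.
  Applicant Delay Offset: −183 days → 21 June 2024.
Expiry of referenced patent TU-138059:
  Base: filing + 23 years → 9 March 2023.
  Administrative Delay Adjustment: +815 days → 1 June 2025.
  Opposition Stay Credit: +94 days → 3 September 2025.
Terminal disclaimer: TU-243262 expires on the earlier of 21 June 2024 and 3 September 2025.

June 21, 2024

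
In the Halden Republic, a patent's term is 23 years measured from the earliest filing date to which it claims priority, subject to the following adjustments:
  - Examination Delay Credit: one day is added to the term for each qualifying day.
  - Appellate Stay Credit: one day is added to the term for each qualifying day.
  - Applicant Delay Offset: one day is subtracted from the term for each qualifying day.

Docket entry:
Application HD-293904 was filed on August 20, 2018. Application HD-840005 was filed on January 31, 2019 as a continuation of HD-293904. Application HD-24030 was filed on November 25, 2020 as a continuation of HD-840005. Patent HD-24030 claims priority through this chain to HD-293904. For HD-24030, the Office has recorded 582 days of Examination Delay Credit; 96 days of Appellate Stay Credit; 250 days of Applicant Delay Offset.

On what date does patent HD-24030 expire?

Earliest priority filing: 20 August 2018.
Base term: 20 August 2018 + 23 years → 20 August 2041.
Examination Delay Credit: +582 days → 25 March 2043.
Appellate Stay Credit: +96 days → 29 June 2043.
Applicant Delay Offset: −250 days → 22 October 2042.

October 22, 2042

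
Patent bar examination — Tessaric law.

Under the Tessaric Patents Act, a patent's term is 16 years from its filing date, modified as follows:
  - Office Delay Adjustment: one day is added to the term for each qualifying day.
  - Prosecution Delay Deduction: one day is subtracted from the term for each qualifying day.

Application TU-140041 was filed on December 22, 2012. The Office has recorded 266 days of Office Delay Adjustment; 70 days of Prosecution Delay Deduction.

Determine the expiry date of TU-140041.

Base term: filing date + 16 years → 22 December 2028.
Office Delay Adjustment: +266 days → 14 September 2029.
Prosecution Delay Deduction: −70 days → 6 July 2029.

2029-07-06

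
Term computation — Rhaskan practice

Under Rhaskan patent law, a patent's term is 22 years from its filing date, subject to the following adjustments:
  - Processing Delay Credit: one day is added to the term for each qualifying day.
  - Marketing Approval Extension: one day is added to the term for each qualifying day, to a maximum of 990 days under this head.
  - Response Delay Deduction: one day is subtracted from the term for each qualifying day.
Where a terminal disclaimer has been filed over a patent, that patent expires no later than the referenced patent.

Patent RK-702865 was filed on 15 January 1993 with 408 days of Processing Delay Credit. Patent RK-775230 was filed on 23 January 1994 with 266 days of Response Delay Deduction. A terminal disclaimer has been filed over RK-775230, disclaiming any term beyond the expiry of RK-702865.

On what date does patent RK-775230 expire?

May 2, 2015

Natural term of RK-775230:
  Base: filing + 22 years → 23 January 2016.
  Response Delay Deduction: −266 days → 2 May 2015.
Expiry of referenced patent RK-702865:
  Base: filing + 22 years → 15 January 2015.
  Processing Delay Credit: +408 days → 27 February 2016.
Terminal disclaimer: RK-775230 expires on the earlier of 2 May 2015 and 27 February 2016.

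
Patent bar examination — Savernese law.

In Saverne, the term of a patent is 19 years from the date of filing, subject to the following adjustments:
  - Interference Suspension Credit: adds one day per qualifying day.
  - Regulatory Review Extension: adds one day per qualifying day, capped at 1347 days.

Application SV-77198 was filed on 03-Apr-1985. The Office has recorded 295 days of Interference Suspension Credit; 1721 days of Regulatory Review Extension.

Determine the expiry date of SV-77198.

October 1, 2008

Base term: filing date + 19 years → 3 April 2004.
Interference Suspension Credit: +295 days → 23 January 2005.
Regulatory Review Extension: 1721 days claimed exceeds the 1347-day cap, so +1347 days → 1 October 2008.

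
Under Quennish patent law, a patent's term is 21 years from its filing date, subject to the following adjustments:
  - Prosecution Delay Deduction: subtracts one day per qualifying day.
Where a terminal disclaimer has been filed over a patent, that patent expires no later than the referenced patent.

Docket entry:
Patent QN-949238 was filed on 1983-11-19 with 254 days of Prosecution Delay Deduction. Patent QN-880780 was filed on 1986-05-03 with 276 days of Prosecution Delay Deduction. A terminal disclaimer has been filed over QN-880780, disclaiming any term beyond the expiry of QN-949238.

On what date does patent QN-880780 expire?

2004-03-10

Natural term of QN-880780:
  Base: filing + 21 years → 3 May 2007.
  Prosecution Delay Deduction: −276 days → 31 July 2006.
Expiry of referenced patent QN-949238:
  Base: filing + 21 years → 19 November 2004.
  Prosecution Delay Deduction: −254 days → 10 March 2004.
Terminal disclaimer: QN-880780 expires on the earlier of 31 July 2006 and 10 March 2004.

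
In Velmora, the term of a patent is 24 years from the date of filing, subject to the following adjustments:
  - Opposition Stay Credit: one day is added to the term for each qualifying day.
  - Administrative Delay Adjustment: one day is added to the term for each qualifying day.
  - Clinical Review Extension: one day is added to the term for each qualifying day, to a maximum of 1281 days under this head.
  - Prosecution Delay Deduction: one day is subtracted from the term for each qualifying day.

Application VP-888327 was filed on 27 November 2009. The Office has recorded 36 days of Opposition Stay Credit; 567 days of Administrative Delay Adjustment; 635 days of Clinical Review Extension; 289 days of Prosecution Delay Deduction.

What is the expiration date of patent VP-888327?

July 3, 2036

Base term: filing date + 24 years → 27 November 2033.
Opposition Stay Credit: +36 days → 2 January 2034.
Administrative Delay Adjustment: +567 days → 23 July 2035.
Clinical Review Extension: 635 days (within the 1281-day cap) → +635 days → 18 April 2037.
Prosecution Delay Deduction: −289 days → 3 July 2036.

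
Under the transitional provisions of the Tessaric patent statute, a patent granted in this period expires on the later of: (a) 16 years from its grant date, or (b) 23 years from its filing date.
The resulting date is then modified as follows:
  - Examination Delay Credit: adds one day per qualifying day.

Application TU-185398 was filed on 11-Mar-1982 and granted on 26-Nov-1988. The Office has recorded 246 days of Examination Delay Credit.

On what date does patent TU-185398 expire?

2005-11-12

(a) grant + 16 years → 26 November 2004.
(b) filing + 23 years → 11 March 2005.
Later of the two: 11 March 2005.
Examination Delay Credit: +246 days → 12 November 2005.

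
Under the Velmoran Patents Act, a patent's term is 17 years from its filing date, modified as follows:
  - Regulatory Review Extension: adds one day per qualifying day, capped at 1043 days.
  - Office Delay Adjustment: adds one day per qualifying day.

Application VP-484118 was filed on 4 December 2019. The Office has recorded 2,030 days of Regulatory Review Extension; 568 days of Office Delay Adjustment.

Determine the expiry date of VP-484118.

May 3, 2041

Base term: filing date + 17 years → 4 December 2036.
Regulatory Review Extension: 2030 days claimed exceeds the 1043-day cap, so +1043 days → 13 October 2039.
Office Delay Adjustment: +568 days → 3 May 2041.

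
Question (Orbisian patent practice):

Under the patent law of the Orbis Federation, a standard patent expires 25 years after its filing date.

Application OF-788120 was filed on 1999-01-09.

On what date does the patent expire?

Filing date + 25 years → 9 January 2024.

January 9, 2024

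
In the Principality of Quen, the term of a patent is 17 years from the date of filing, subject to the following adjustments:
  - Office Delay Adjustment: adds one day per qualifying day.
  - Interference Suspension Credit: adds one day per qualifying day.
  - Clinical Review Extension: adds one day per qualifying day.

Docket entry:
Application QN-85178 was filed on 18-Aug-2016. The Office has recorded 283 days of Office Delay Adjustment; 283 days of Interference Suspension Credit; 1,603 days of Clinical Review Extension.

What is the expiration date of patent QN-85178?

2039-07-27

Base term: filing date + 17 years → 18 August 2033.
Office Delay Adjustment: +283 days → 28 May 2034.
Interference Suspension Credit: +283 days → 7 March 2035.
Clinical Review Extension: +1603 days → 27 July 2039.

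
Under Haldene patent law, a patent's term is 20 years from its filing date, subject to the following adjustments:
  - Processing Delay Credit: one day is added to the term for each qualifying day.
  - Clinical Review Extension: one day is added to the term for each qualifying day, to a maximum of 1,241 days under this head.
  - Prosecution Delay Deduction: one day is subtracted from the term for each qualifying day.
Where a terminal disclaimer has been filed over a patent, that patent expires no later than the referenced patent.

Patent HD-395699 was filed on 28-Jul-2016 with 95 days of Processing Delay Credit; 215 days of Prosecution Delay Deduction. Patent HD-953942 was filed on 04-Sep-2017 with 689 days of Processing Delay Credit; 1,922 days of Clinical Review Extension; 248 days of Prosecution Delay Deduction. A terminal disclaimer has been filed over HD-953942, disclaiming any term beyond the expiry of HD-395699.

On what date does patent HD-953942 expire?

March 30, 2036

Natural term of HD-953942:
  Base: filing + 20 years → 4 September 2037.
  Processing Delay Credit: +689 days → 25 July 2039.
  Clinical Review Extension: 1922 days claimed exceeds the 1241-day cap, so +1241 days → 17 December 2042.
  Prosecution Delay Deduction: −248 days → 13 April 2042.
Expiry of referenced patent HD-395699:
  Base: filing + 20 years → 28 July 2036.
  Processing Delay Credit: +95 days → 31 October 2036.
  Prosecution Delay Deduction: −215 days → 30 March 2036.
Terminal disclaimer: HD-953942 expires on the earlier of 13 April 2042 and 30 March 2036.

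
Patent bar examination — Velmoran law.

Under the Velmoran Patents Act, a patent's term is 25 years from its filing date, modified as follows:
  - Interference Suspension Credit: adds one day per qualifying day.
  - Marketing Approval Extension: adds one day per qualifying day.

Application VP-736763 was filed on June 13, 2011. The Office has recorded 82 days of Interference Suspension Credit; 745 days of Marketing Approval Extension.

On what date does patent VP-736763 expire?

September 18, 2038

Base term: filing date + 25 years → 13 June 2036.
Interference Suspension Credit: +82 days → 3 September 2036.
Marketing Approval Extension: +745 days → 18 September 2038.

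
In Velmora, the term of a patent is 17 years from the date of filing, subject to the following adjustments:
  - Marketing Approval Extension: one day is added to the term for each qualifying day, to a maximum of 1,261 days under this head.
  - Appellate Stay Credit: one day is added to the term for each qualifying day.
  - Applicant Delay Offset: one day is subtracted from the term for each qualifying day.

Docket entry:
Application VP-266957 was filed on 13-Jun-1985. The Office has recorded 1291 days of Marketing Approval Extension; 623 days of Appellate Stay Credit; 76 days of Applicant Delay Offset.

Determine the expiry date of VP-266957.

Base term: filing date + 17 years → 13 June 2002.
Marketing Approval Extension: 1291 days claimed exceeds the 1261-day cap, so +1261 days → 25 November 2005.
Appellate Stay Credit: +623 days → 10 August 2007.
Applicant Delay Offset: −76 days → 26 May 2007.

May 26, 2007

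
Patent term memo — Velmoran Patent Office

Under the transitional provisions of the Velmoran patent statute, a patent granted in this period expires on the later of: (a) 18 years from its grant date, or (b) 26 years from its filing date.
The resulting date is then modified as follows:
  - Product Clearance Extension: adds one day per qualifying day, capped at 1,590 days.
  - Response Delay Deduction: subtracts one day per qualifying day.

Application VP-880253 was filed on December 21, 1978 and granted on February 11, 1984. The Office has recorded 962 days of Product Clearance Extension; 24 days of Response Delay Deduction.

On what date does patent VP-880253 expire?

(a) grant + 18 years → 11 February 2002.
(b) filing + 26 years → 21 December 2004.
Later of the two: 21 December 2004.
Product Clearance Extension: 962 days (within the 1590-day cap) → +962 days → 10 August 2007.
Response Delay Deduction: −24 days → 17 July 2007.

July 17, 2007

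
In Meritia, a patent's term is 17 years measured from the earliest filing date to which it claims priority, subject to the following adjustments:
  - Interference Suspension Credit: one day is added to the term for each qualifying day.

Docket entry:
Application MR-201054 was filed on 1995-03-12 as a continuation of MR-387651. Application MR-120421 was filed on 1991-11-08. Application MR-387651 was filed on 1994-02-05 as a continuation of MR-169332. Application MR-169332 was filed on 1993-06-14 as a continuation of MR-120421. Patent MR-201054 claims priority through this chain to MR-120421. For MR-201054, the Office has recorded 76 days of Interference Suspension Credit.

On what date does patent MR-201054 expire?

Earliest priority filing: 8 November 1991.
Base term: 8 November 1991 + 17 years → 8 November 2008.
Interference Suspension Credit: +76 days → 23 January 2009.

2009-01-23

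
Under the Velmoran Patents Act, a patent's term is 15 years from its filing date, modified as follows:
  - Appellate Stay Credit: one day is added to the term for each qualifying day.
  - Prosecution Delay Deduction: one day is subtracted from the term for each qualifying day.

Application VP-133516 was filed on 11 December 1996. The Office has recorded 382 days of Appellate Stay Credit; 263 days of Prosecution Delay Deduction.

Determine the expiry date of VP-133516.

April 8, 2012

Base term: filing date + 15 years → 11 December 2011.
Appellate Stay Credit: +382 days → 27 December 2012.
Prosecution Delay Deduction: −263 days → 8 April 2012.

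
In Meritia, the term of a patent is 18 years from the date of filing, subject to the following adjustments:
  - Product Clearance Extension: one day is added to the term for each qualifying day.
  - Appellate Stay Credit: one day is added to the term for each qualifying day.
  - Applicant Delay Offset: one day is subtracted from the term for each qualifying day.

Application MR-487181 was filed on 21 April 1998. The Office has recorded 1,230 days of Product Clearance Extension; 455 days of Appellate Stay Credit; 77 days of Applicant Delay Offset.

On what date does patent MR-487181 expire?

September 15, 2020

Base term: filing date + 18 years → 21 April 2016.
Product Clearance Extension: +1230 days → 3 September 2019.
Appellate Stay Credit: +455 days → 1 December 2020.
Applicant Delay Offset: −77 days → 15 September 2020.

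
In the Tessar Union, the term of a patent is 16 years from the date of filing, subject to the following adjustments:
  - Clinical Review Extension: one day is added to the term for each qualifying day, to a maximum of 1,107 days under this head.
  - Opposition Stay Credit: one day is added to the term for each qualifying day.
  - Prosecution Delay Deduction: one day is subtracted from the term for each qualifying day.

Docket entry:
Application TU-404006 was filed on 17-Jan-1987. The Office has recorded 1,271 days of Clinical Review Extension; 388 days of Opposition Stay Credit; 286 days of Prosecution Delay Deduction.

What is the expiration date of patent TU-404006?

May 10, 2006

Base term: filing date + 16 years → 17 January 2003.
Clinical Review Extension: 1271 days claimed exceeds the 1107-day cap, so +1107 days → 28 January 2006.
Opposition Stay Credit: +388 days → 20 February 2007.
Prosecution Delay Deduction: −286 days → 10 May 2006.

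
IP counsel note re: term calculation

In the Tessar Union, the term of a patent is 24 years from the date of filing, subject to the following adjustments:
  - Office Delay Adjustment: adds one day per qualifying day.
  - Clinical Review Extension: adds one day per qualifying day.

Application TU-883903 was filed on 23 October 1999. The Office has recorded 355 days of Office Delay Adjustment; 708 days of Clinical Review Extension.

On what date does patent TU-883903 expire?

September 20, 2026

Base term: filing date + 24 years → 23 October 2023.
Office Delay Adjustment: +355 days → 12 October 2024.
Clinical Review Extension: +708 days → 20 September 2026.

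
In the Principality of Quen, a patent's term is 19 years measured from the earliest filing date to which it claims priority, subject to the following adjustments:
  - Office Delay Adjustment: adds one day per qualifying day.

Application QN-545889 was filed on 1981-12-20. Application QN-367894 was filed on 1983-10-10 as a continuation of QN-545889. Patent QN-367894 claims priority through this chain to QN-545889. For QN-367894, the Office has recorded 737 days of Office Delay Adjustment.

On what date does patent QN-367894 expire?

Earliest priority filing: 20 December 1981.
Base term: 20 December 1981 + 19 years → 20 December 2000.
Office Delay Adjustment: +737 days → 27 December 2002.

December 27, 2002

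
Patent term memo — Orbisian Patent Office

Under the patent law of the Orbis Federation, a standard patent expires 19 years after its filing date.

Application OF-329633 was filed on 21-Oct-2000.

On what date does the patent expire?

October 21, 2019

Filing date + 19 years → 21 October 2019.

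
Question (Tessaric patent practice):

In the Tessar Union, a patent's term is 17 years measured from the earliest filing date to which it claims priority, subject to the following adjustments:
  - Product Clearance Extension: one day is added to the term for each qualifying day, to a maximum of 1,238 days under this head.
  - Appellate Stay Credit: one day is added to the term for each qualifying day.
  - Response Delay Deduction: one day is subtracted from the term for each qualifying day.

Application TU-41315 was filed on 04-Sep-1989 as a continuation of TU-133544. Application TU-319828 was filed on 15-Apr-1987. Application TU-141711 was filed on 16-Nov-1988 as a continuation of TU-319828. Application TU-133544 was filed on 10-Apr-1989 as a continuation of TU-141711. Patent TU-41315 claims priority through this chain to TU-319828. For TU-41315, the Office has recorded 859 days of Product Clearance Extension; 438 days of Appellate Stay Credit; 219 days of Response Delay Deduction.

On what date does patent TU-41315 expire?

Earliest priority filing: 15 April 1987.
Base term: 15 April 1987 + 17 years → 15 April 2004.
Product Clearance Extension: 859 days (within the 1238-day cap) → +859 days → 22 August 2006.
Appellate Stay Credit: +438 days → 3 November 2007.
Response Delay Deduction: −219 days → 29 March 2007.

March 29, 2007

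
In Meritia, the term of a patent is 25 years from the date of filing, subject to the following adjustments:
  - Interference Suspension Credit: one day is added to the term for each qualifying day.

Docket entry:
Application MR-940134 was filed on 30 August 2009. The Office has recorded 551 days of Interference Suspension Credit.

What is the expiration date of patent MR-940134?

Base term: filing date + 25 years → 30 August 2034.
Interference Suspension Credit: +551 days → 3 March 2036.

2036-03-03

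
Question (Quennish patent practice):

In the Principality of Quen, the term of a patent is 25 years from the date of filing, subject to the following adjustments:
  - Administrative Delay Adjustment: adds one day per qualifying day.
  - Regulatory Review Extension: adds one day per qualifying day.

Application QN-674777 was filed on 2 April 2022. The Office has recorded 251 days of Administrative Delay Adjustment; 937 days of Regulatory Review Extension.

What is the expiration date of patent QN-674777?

Base term: filing date + 25 years → 2 April 2047.
Administrative Delay Adjustment: +251 days → 9 December 2047.
Regulatory Review Extension: +937 days → 3 July 2050.

July 3, 2050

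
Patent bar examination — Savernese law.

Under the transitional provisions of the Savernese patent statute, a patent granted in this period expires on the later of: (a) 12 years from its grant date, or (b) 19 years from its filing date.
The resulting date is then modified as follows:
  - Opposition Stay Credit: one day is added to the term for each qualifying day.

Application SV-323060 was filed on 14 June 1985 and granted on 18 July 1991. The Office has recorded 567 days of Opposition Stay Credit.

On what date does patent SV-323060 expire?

(a) grant + 12 years → 18 July 2003.
(b) filing + 19 years → 14 June 2004.
Later of the two: 14 June 2004.
Opposition Stay Credit: +567 days → 2 January 2006.

2006-01-02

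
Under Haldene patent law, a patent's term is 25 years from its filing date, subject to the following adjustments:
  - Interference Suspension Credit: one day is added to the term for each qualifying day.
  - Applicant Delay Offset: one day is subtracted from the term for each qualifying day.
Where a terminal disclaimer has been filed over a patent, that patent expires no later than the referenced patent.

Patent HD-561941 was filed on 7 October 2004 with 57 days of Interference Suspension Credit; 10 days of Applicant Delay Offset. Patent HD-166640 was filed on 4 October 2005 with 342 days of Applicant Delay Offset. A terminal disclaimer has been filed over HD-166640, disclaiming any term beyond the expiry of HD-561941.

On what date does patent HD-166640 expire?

Natural term of HD-166640:
  Base: filing + 25 years → 4 October 2030.
  Applicant Delay Offset: −342 days → 27 October 2029.
Expiry of referenced patent HD-561941:
  Base: filing + 25 years → 7 October 2029.
  Interference Suspension Credit: +57 days → 3 December 2029.
  Applicant Delay Offset: −10 days → 23 November 2029.
Terminal disclaimer: HD-166640 expires on the earlier of 27 October 2029 and 23 November 2029.

October 27, 2029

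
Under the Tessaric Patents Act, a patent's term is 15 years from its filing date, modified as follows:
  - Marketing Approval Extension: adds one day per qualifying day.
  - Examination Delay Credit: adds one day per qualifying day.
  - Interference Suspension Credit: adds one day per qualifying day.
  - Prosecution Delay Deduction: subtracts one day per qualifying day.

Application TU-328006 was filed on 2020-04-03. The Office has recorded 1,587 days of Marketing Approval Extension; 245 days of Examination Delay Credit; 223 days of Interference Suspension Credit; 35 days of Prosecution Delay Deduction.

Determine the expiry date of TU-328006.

2040-10-13

Base term: filing date + 15 years → 3 April 2035.
Marketing Approval Extension: +1587 days → 7 August 2039.
Examination Delay Credit: +245 days → 8 April 2040.
Interference Suspension Credit: +223 days → 17 November 2040.
Prosecution Delay Deduction: −35 days → 13 October 2040.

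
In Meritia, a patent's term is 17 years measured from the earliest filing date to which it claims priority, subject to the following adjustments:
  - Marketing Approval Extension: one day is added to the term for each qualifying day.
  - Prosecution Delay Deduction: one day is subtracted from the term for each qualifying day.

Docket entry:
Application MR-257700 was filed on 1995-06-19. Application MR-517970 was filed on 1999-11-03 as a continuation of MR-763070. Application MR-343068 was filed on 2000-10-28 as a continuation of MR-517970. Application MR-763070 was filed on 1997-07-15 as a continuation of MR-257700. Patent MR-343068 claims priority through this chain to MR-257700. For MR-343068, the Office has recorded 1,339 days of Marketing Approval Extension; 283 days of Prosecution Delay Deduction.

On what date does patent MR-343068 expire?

2015-05-11

Earliest priority filing: 19 June 1995.
Base term: 19 June 1995 + 17 years → 19 June 2012.
Marketing Approval Extension: +1339 days → 18 February 2016.
Prosecution Delay Deduction: −283 days → 11 May 2015.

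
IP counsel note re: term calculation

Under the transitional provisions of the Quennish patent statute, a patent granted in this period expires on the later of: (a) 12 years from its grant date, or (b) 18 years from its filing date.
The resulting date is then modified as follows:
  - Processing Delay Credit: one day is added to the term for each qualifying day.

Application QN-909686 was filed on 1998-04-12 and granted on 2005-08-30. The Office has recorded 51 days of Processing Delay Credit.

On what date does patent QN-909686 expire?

2017-10-20

(a) grant + 12 years → 30 August 2017.
(b) filing + 18 years → 12 April 2016.
Later of the two: 30 August 2017.
Processing Delay Credit: +51 days → 20 October 2017.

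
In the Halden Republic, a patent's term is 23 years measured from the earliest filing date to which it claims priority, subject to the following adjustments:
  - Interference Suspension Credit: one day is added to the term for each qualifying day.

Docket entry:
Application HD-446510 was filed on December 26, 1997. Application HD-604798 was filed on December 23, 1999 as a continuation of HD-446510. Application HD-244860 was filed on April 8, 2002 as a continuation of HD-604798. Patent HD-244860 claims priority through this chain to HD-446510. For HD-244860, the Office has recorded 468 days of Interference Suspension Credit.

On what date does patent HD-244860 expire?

Earliest priority filing: 26 December 1997.
Base term: 26 December 1997 + 23 years → 26 December 2020.
Interference Suspension Credit: +468 days → 8 April 2022.

2022-04-08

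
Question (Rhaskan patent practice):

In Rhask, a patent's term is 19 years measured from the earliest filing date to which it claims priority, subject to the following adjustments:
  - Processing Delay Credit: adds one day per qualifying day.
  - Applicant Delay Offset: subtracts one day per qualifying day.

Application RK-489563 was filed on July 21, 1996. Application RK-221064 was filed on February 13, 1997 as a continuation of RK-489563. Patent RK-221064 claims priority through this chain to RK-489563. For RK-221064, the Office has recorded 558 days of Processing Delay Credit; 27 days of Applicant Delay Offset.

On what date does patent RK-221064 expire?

January 2, 2017

Earliest priority filing: 21 July 1996.
Base term: 21 July 1996 + 19 years → 21 July 2015.
Processing Delay Credit: +558 days → 29 January 2017.
Applicant Delay Offset: −27 days → 2 January 2017.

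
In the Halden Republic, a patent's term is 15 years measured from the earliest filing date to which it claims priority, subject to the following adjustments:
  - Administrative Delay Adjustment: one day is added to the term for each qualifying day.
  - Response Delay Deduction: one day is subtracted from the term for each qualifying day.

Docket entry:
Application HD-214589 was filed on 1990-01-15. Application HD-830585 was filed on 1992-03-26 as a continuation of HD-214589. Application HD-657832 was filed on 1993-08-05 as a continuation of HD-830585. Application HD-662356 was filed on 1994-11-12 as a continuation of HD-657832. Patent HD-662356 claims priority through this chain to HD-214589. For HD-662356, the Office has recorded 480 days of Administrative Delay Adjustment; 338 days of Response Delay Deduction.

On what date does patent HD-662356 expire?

2005-06-06

Earliest priority filing: 15 January 1990.
Base term: 15 January 1990 + 15 years → 15 January 2005.
Administrative Delay Adjustment: +480 days → 10 May 2006.
Response Delay Deduction: −338 days → 6 June 2005.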